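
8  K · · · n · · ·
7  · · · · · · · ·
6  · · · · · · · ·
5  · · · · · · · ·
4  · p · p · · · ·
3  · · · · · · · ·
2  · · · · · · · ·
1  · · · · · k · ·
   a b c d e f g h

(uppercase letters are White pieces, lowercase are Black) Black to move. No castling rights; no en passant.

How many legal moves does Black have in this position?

11

Black to move; king on f1.
In check: no.
Legal moves: Ng7, Nc7+, Nf6, Nd6, Kg2, Kf2, Ke2, Kg1, Ke1, d3, b3.
Count: 11.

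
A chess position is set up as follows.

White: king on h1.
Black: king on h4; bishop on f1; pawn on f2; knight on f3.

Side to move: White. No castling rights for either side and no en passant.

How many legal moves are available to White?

White to move; king on h1.
In check: no.
Legal moves: none.
Count: 0.

0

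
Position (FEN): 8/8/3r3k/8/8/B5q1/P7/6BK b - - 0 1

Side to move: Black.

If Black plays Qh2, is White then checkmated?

no

After Qh2: white king on h1; in check: yes, from the black queen on h2.
White has 2 legal replies: Kxh2, Bxh2.
In check but a legal move exists → not checkmate.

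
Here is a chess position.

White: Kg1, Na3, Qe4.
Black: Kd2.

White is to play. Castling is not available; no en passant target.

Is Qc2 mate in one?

After Qc2: black king on d2; in check: yes, from the white queen on c2.
Black has 2 legal replies: Ke3, Ke1.
In check but a legal move exists → not checkmate.

no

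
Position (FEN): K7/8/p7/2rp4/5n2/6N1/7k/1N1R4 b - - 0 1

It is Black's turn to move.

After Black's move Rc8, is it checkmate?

no

After Rc8: white king on a8; in check: yes, from the black rook on c8.
White has 2 legal replies: Kb7, Ka7.
In check but a legal move exists → not checkmate.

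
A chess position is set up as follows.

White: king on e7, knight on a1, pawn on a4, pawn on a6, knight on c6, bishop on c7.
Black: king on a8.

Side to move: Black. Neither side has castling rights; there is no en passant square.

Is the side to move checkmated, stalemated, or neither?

stalemate

Black to move; black king on a8.
In check: no.
King squares — a7: attacked by Nc6; b7: attacked by Pa6; b8: attacked by Nc6.
Legal moves for Black: none.
Not in check and no legal moves → stalemate.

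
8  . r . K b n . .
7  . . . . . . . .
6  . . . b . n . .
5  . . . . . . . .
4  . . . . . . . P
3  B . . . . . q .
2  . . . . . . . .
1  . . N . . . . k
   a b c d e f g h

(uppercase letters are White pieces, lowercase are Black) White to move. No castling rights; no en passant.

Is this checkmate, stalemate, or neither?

checkmate

White to move; white king on d8.
In check: yes, from the black rook on b8.
King squares — c7: attacked by Bd6; d7: attacked by Nf6; e7: attacked by Bd6; c8: attacked by Rb8; e8: attacked by Nf6.
Legal moves for White: none.
In check with no legal moves → checkmate.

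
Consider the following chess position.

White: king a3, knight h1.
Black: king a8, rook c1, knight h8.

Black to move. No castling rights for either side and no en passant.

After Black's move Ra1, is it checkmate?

no

After Ra1: white king on a3; in check: yes, from the black rook on a1.
White has 3 legal replies: Kb4, Kb3, Kb2.
In check but a legal move exists → not checkmate.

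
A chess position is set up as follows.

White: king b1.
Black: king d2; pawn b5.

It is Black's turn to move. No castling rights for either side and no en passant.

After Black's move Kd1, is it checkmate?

no

After Kd1: white king on b1; in check: no.
White is not in check, so this cannot be checkmate.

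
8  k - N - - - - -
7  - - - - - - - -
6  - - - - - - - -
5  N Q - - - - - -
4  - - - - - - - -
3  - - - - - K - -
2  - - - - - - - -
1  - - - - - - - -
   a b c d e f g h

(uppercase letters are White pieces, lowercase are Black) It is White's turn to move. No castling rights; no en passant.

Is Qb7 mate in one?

yes

After Qb7: black king on a8; in check: yes, from the white queen on b7.
King squares — a7: attacked by Qb7; b7: attacked by Na5; b8: attacked by Qb7.
Black has no legal moves → checkmate.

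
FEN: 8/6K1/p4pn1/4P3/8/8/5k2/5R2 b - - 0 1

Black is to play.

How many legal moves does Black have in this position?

Black to move; king on f2.
In check: yes, from the white rook on f1.
Legal moves: Kg3, Ke3, Kg2, Ke2, Kxf1.
Count: 5.

5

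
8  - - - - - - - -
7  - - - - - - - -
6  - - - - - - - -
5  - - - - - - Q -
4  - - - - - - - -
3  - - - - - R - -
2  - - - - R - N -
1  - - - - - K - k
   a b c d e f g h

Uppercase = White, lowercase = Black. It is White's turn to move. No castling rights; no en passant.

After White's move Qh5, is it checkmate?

After Qh5: black king on h1; in check: yes, from the white queen on h5.
King squares — g1: attacked by Kf1; g2: attacked by Kf1; h2: attacked by Qh5.
Black has no legal moves → checkmate.

yes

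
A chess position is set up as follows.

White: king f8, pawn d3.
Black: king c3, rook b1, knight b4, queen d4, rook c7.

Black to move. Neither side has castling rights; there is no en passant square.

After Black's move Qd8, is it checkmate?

yes

After Qd8: white king on f8; in check: yes, from the black queen on d8.
King squares — e7: attacked by Rc7; f7: attacked by Rc7; g7: attacked by Rc7; e8: attacked by Qd8; g8: attacked by Qd8.
White has no legal moves → checkmate.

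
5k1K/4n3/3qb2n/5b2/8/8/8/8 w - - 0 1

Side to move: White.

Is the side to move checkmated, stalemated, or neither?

stalemate

White to move; white king on h8.
In check: no.
King squares — g7: attacked by Kf8; h7: attacked by Bf5; g8: attacked by Be6.
Legal moves for White: none.
Not in check and no legal moves → stalemate.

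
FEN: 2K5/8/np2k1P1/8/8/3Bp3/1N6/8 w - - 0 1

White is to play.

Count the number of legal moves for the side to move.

15

White to move; king on c8.
In check: no.
Legal moves: Kd8, Kb7, Bxa6, Bf5+, Bb5, Be4, Bc4+, Be2, Bc2, Bf1, Bb1, Nc4, Na4, Nd1, g7.
Count: 15.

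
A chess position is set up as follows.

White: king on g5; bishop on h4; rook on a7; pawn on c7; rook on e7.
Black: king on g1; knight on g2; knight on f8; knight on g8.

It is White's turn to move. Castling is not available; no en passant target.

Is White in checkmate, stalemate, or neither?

White to move; white king on g5.
In check: no.
Legal moves for White include: Re8, Rh7, Rg7, Rf7, Rd7, Re6, Re5, Re4, Re3, Re2, Re1+, Ra8, Rb7, Ra6, Ra5, Ra4, Ra3, Ra2, ... (list truncated; more exist).
White has legal moves and is not in check → neither.

neither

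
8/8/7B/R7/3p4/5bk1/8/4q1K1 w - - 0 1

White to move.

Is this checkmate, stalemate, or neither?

checkmate

White to move; white king on g1.
In check: yes, from the black queen on e1.
King squares — f1: attacked by Qe1; h1: attacked by Qe1; f2: attacked by Qe1; g2: attacked by Bf3; h2: attacked by Kg3.
Legal moves for White: none.
In check with no legal moves → checkmate.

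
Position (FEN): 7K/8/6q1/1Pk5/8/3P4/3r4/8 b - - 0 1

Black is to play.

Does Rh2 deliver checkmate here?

yes

After Rh2: white king on h8; in check: yes, from the black rook on h2.
King squares — g7: attacked by Qg6; h7: attacked by Rh2; g8: attacked by Qg6.
White has no legal moves → checkmate.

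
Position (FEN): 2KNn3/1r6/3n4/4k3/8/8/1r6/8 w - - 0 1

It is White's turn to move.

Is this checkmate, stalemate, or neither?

checkmate

White to move; white king on c8.
In check: yes, from the black knight on d6.
King squares — b7: attacked by Rb2; c7: attacked by Rb7; d7: attacked by Rb7; b8: attacked by Rb7; d8: own knight.
Legal moves for White: none.
In check with no legal moves → checkmate.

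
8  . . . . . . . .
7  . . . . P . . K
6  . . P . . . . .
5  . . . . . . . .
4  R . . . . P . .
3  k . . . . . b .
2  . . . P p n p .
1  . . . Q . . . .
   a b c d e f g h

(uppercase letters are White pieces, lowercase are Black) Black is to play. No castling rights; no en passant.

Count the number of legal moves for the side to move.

Black to move; king on a3.
In check: yes, from the white rook on a4.
Legal moves: Kb2.
Count: 1.

1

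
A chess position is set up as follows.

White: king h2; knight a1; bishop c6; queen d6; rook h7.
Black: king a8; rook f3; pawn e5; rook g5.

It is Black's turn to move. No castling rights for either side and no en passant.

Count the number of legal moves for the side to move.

0

Black to move; king on a8.
In check: yes, from the white bishop on c6.
Legal moves: none.
Count: 0.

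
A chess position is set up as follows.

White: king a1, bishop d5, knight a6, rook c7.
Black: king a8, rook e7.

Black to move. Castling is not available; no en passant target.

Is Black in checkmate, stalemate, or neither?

Black to move; black king on a8.
In check: yes, from the white bishop on d5.
King squares — a7: attacked by Rc7; b7: attacked by Bd5; b8: attacked by Na6.
Legal moves for Black: none.
In check with no legal moves → checkmate.

checkmate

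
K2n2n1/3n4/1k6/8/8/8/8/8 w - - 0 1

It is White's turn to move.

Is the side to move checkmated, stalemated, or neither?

White to move; white king on a8.
In check: no.
King squares — a7: attacked by Kb6; b7: attacked by Kb6; b8: attacked by Nd7.
Legal moves for White: none.
Not in check and no legal moves → stalemate.

stalemate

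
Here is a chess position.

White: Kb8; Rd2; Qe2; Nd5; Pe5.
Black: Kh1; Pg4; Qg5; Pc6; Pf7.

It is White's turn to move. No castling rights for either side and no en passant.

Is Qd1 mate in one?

After Qd1: black king on h1; in check: yes, from the white queen on d1.
King squares — g1: attacked by Qd1; g2: attacked by Rd2; h2: attacked by Rd2.
Black has no legal moves → checkmate.

yes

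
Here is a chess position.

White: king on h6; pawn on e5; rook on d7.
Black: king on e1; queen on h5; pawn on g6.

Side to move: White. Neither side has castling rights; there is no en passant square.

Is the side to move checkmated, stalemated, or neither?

neither

White to move; white king on h6.
In check: yes, from the black queen on h5.
Legal moves for White: Kg7.
White is in check but has 1 legal move → neither.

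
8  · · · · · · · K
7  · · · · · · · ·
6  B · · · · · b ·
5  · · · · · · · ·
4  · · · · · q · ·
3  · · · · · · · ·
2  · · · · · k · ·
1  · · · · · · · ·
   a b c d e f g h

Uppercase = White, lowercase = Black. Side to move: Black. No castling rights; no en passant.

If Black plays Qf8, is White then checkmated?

yes

After Qf8: white king on h8; in check: yes, from the black queen on f8.
King squares — g7: attacked by Qf8; h7: attacked by Bg6; g8: attacked by Qf8.
White has no legal moves → checkmate.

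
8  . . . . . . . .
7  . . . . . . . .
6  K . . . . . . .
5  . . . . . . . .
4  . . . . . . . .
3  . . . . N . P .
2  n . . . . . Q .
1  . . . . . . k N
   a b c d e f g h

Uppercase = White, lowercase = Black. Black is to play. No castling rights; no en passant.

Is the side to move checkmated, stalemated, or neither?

Black to move; black king on g1.
In check: yes, from the white queen on g2.
King squares — f1: attacked by Qg2; h1: attacked by Qg2; f2: attacked by Nh1; g2: attacked by Ne3; h2: attacked by Qg2.
Legal moves for Black: none.
In check with no legal moves → checkmate.

checkmate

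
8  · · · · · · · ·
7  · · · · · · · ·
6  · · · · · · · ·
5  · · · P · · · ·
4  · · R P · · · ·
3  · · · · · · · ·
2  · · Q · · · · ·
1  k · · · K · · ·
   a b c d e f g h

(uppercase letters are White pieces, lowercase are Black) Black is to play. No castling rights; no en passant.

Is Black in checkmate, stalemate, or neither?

stalemate

Black to move; black king on a1.
In check: no.
King squares — b1: attacked by Qc2; a2: attacked by Qc2; b2: attacked by Qc2.
Legal moves for Black: none.
Not in check and no legal moves → stalemate.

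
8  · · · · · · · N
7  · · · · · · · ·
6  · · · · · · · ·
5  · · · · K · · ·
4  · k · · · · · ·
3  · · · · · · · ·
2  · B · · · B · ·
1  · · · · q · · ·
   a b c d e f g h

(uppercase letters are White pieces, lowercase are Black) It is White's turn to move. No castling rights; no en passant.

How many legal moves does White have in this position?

8

White to move; king on e5.
In check: yes, from the black queen on e1.
Legal moves: Kf6, Kd6, Kf5, Kd5, Kf4, Kd4, Be3, Bxe1+.
Count: 8.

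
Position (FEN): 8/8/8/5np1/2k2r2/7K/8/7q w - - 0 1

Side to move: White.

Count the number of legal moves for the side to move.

White to move; king on h3.
In check: yes, from the black queen on h1.
Legal moves: none.
Count: 0.

0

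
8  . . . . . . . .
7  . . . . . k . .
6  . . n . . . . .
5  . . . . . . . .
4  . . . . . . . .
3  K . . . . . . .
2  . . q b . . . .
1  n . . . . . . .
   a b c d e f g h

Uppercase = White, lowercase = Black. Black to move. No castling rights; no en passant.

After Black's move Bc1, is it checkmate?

After Bc1: white king on a3; in check: yes, from the black bishop on c1.
King squares — a2: attacked by Qc2; b2: attacked by Bc1; b3: attacked by Na1; a4: attacked by Qc2; b4: attacked by Nc6.
White has no legal moves → checkmate.

yes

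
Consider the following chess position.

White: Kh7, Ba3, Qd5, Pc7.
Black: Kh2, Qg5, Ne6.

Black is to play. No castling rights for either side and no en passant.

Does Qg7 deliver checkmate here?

After Qg7: white king on h7; in check: yes, from the black queen on g7.
King squares — g6: attacked by Qg7; h6: attacked by Qg7; g7: attacked by Ne6; g8: attacked by Qg7; h8: attacked by Qg7.
White has no legal moves → checkmate.

yes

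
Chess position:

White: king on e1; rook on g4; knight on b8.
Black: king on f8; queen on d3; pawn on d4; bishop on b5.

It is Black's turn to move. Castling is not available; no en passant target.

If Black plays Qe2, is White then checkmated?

After Qe2: white king on e1; in check: yes, from the black queen on e2.
King squares — d1: attacked by Qe2; f1: attacked by Qe2; d2: attacked by Qe2; e2: attacked by Bb5; f2: attacked by Qe2.
White has no legal moves → checkmate.

yes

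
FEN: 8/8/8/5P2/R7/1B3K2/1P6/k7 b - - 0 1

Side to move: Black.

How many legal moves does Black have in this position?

2

Black to move; king on a1.
In check: yes, from the white rook on a4.
Legal moves: Kxb2, Kb1.
Count: 2.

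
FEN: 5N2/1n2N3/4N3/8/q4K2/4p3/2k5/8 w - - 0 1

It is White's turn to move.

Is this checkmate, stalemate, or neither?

neither

White to move; white king on f4.
In check: yes, from the black queen on a4.
King squares — e3: available; f3: available; g3: available; e4: attacked by Qa4; g4: attacked by Qa4; e5: available; f5: available; g5: available.
Legal moves for White: Kg5, Kf5, Ke5, Kg3, Kf3, Kxe3, Nd4+.
White is in check but has 7 legal moves → neither.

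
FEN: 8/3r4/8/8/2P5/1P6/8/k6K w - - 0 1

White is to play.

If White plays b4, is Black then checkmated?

After b4: black king on a1; in check: no.
Black is not in check, so this cannot be checkmate.

no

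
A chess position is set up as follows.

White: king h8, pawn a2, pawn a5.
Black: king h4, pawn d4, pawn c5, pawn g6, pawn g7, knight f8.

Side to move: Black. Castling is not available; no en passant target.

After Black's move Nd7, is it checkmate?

After Nd7: white king on h8; in check: no.
White is not in check, so this cannot be checkmate.

no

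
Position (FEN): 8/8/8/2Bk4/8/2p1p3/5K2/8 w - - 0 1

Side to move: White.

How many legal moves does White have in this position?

White to move; king on f2.
In check: yes, from the black pawn on e3.
Legal moves: Kg3, Kf3, Kxe3, Kg2, Ke2, Kg1, Kf1, Ke1, Bxe3.
Count: 9.

9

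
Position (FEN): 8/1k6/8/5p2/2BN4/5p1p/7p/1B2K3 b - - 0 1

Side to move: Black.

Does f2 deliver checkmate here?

no

After f2: white king on e1; in check: yes, from the black pawn on f2.
White has 5 legal replies: Kxf2, Ke2, Kd2, Kf1, Kd1.
In check but a legal move exists → not checkmate.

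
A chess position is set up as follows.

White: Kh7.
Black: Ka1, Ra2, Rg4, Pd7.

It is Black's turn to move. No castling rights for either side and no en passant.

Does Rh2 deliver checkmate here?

yes

After Rh2: white king on h7; in check: yes, from the black rook on h2.
King squares — g6: attacked by Rg4; h6: attacked by Rh2; g7: attacked by Rg4; g8: attacked by Rg4; h8: attacked by Rh2.
White has no legal moves → checkmate.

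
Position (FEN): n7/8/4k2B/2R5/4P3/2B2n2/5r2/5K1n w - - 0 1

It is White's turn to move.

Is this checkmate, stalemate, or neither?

White to move; white king on f1.
In check: yes, from the black rook on f2.
King squares — e1: attacked by Nf3; g1: attacked by Nf3; e2: attacked by Rf2; f2: attacked by Nh1; g2: attacked by Rf2.
Legal moves for White: none.
In check with no legal moves → checkmate.

checkmate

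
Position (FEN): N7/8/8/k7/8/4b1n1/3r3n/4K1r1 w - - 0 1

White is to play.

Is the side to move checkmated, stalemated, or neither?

White to move; white king on e1.
In check: yes, from the black rook on g1.
King squares — d1: attacked by Rg1; f1: attacked by Rg1; d2: attacked by Be3; e2: attacked by Rd2; f2: attacked by Rd2.
Legal moves for White: none.
In check with no legal moves → checkmate.

checkmate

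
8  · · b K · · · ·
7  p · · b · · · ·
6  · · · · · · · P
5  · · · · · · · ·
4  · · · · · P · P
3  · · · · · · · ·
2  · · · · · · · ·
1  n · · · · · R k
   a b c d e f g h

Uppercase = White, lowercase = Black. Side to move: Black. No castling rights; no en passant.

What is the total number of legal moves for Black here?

2

Black to move; king on h1.
In check: yes, from the white rook on g1.
Legal moves: Kh2, Kxg1.
Count: 2.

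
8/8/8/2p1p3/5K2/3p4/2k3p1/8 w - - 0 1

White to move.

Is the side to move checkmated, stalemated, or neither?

neither

White to move; white king on f4.
In check: yes, from the black pawn on e5.
Legal moves for White: Kg5, Kf5, Kxe5, Kg4, Ke4, Kg3, Kf3, Ke3.
White is in check but has 8 legal moves → neither.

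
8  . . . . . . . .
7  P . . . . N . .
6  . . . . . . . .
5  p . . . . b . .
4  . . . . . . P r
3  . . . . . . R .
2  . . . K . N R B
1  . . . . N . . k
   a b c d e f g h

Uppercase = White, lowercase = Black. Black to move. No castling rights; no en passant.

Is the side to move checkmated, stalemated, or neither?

checkmate

Black to move; black king on h1.
In check: yes, from the white knight on f2.
King squares — g1: attacked by Rg2; g2: attacked by Ne1; h2: attacked by Rg2.
Legal moves for Black: none.
In check with no legal moves → checkmate.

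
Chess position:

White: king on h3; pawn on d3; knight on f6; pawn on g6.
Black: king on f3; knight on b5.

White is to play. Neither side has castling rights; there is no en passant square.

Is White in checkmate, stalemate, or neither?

White to move; white king on h3.
In check: no.
Legal moves for White: Ng8, Ne8, Nh7, Nd7, Nh5, Nd5, Ng4, Ne4, Kh4, Kh2, g7, d4.
White has 12 legal moves and is not in check → neither.

neither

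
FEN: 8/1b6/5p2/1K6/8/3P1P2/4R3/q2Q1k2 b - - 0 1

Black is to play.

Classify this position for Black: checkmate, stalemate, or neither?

Black to move; black king on f1.
In check: yes, from the white queen on d1.
Legal moves for Black: Qxd1.
Black is in check but has 1 legal move → neither.

neither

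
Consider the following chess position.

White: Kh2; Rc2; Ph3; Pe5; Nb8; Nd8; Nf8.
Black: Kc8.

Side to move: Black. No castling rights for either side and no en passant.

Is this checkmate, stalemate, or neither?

neither

Black to move; black king on c8.
In check: yes, from the white rook on c2.
King squares — b7: attacked by Nd8; c7: attacked by Rc2; d7: attacked by Nb8; b8: available; d8: available.
Legal moves for Black: Kxd8, Kxb8.
Black is in check but has 2 legal moves → neither.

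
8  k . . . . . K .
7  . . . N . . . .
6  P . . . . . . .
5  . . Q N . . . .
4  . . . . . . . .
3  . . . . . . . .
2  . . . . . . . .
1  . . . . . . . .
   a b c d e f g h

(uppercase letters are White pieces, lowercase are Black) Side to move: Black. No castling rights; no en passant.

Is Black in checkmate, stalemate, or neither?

stalemate

Black to move; black king on a8.
In check: no.
King squares — a7: attacked by Qc5; b7: attacked by Pa6; b8: attacked by Nd7.
Legal moves for Black: none.
Not in check and no legal moves → stalemate.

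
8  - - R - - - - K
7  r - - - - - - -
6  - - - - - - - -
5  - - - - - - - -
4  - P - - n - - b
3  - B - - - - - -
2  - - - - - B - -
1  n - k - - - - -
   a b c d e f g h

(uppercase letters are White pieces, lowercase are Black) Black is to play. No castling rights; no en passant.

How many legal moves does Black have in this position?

7

Black to move; king on c1.
In check: yes, from the white rook on c8.
Legal moves: Kd2, Kb2, Kb1, Rc7, Nc5, Nc3, Nc2.
Count: 7.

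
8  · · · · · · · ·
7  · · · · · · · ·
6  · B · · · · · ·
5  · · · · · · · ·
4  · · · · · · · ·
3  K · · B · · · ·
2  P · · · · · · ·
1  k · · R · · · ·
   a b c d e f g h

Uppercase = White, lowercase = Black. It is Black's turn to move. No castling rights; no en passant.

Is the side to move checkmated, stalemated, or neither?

checkmate

Black to move; black king on a1.
In check: yes, from the white rook on d1.
King squares — b1: attacked by Rd1; a2: attacked by Ka3; b2: attacked by Ka3.
Legal moves for Black: none.
In check with no legal moves → checkmate.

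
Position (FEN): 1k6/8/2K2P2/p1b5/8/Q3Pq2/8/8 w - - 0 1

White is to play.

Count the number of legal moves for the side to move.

4

White to move; king on c6.
In check: yes, from the black queen on f3.
Legal moves: Kd7, Kxc5, Kb5, e4.
Count: 4.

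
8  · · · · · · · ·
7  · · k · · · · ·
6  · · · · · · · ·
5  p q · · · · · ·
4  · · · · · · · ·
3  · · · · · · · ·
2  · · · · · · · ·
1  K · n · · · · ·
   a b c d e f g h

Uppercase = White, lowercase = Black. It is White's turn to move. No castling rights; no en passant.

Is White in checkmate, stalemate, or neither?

White to move; white king on a1.
In check: no.
King squares — b1: attacked by Qb5; a2: attacked by Nc1; b2: attacked by Qb5.
Legal moves for White: none.
Not in check and no legal moves → stalemate.

stalemate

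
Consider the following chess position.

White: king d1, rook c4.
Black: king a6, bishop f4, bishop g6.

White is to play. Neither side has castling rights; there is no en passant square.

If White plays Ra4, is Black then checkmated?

no

After Ra4: black king on a6; in check: yes, from the white rook on a4.
Black has 3 legal replies: Kb7, Kb6, Kb5.
In check but a legal move exists → not checkmate.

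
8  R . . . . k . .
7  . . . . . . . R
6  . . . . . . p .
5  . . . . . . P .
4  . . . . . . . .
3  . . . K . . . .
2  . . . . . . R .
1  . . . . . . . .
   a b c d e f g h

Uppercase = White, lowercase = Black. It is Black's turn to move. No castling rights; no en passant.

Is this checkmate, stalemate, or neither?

Black to move; black king on f8.
In check: yes, from the white rook on a8.
King squares — e7: attacked by Rh7; f7: attacked by Rh7; g7: attacked by Rh7; e8: attacked by Ra8; g8: attacked by Ra8.
Legal moves for Black: none.
In check with no legal moves → checkmate.

checkmate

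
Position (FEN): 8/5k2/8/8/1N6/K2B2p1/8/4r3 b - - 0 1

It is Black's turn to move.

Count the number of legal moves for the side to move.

Black to move; king on f7.
In check: no.
Legal moves: Kg8, Kf8, Ke8, Kg7, Ke7, Kf6, Ke6, Re8, Re7, Re6, Re5, Re4, Re3, Re2, Rh1, Rg1, Rf1, Rd1, Rc1, Rb1, Ra1+, g2.
Count: 22.

22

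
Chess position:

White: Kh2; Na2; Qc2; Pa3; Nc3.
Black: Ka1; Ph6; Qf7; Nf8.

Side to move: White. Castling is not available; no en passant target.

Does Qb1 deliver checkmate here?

yes

After Qb1: black king on a1; in check: yes, from the white queen on b1.
King squares — b1: attacked by Nc3; a2: attacked by Qb1; b2: attacked by Qb1.
Black has no legal moves → checkmate.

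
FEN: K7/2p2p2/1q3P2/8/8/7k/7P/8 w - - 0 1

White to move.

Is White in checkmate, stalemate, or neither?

stalemate

White to move; white king on a8.
In check: no.
King squares — a7: attacked by Qb6; b7: attacked by Qb6; b8: attacked by Qb6.
Legal moves for White: none.
Not in check and no legal moves → stalemate.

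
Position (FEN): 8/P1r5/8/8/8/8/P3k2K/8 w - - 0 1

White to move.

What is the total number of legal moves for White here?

11

White to move; king on h2.
In check: no.
Legal moves: Kh3, Kg3, Kg2, Kh1, Kg1, a8=Q, a8=R, a8=B, a8=N, a3, a4.
Count: 11.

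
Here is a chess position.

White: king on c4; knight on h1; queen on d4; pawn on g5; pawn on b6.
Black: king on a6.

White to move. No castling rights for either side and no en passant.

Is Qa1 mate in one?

After Qa1: black king on a6; in check: yes, from the white queen on a1.
Black has 2 legal replies: Kb7, Kxb6.
In check but a legal move exists → not checkmate.

no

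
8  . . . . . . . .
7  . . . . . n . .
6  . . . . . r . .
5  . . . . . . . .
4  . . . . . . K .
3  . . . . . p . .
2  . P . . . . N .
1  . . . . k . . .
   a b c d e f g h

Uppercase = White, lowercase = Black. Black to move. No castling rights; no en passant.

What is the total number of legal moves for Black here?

6

Black to move; king on e1.
In check: yes, from the white knight on g2.
Legal moves: Kf2, Ke2, Kd2, Kf1, Kd1, fxg2.
Count: 6.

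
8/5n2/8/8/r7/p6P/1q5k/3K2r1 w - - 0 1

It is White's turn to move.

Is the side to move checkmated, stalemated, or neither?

checkmate

White to move; white king on d1.
In check: yes, from the black rook on g1.
King squares — c1: attacked by Rg1; e1: attacked by Rg1; c2: attacked by Qb2; d2: attacked by Qb2; e2: attacked by Qb2.
Legal moves for White: none.
In check with no legal moves → checkmate.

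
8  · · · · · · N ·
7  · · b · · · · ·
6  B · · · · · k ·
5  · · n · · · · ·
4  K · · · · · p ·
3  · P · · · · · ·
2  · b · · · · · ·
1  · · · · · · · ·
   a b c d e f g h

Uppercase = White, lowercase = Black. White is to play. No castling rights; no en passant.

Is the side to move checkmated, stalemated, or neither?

neither

White to move; white king on a4.
In check: yes, from the black knight on c5.
King squares — a3: attacked by Bb2; b3: own pawn; b4: available; a5: attacked by Bc7; b5: available.
Legal moves for White: Kb5, Kb4.
White is in check but has 2 legal moves → neither.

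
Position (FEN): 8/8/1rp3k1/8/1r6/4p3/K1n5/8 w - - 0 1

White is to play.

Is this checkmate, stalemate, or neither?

stalemate

White to move; white king on a2.
In check: no.
King squares — a1: attacked by Nc2; b1: attacked by Rb4; b2: attacked by Rb4; a3: attacked by Nc2; b3: attacked by Rb4.
Legal moves for White: none.
Not in check and no legal moves → stalemate.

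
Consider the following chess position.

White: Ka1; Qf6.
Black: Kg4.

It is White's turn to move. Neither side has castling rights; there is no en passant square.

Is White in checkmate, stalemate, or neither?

White to move; white king on a1.
In check: no.
Legal moves for White include: Qh8, Qf8, Qd8, Qg7+, Qf7, Qe7, Qh6, Qg6+, Qe6+, Qd6, Qc6, Qb6, Qa6, Qg5+, Qf5+, Qe5, Qh4+, Qf4+, ... (list truncated; more exist).
White has legal moves and is not in check → neither.

neither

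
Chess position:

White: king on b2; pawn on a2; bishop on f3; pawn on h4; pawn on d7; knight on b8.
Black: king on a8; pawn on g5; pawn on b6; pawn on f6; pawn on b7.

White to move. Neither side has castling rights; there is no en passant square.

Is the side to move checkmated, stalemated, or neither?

White to move; white king on b2.
In check: no.
Legal moves for White include: Nc6, Na6, Bxb7+, Bc6, Bh5, Bd5, Bg4, Be4, Bg2, Be2, Bh1, Bd1, Kc3, Kb3, Ka3, Kc2, Kc1, Kb1, ... (list truncated; more exist).
White has legal moves and is not in check → neither.

neither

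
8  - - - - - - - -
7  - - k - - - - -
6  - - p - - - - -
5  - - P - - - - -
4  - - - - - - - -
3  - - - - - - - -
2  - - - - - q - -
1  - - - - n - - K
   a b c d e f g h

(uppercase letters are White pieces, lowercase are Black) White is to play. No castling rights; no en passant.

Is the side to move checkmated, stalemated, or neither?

White to move; white king on h1.
In check: no.
King squares — g1: attacked by Qf2; g2: attacked by Ne1; h2: attacked by Qf2.
Legal moves for White: none.
Not in check and no legal moves → stalemate.

stalemate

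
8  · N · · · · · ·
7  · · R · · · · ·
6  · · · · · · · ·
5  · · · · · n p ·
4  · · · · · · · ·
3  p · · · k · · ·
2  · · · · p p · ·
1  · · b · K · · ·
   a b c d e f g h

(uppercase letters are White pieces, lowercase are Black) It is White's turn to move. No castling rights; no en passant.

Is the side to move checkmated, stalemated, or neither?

White to move; white king on e1.
In check: yes, from the black pawn on f2.
King squares — d1: attacked by Pe2; f1: attacked by Pe2; d2: attacked by Bc1; e2: attacked by Ke3; f2: attacked by Ke3.
Legal moves for White: none.
In check with no legal moves → checkmate.

checkmate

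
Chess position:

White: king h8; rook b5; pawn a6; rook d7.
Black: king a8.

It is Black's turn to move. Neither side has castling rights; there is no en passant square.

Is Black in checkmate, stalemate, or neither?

stalemate

Black to move; black king on a8.
In check: no.
King squares — a7: attacked by Rd7; b7: attacked by Rb5; b8: attacked by Rb5.
Legal moves for Black: none.
Not in check and no legal moves → stalemate.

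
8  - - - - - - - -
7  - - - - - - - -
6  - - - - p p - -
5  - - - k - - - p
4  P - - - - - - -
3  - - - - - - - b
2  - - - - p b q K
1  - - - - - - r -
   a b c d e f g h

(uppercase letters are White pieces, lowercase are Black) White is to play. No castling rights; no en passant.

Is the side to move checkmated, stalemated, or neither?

checkmate

White to move; white king on h2.
In check: yes, from the black queen on g2.
King squares — g1: attacked by Bf2; h1: attacked by Rg1; g2: attacked by Rg1; g3: attacked by Bf2; h3: attacked by Qg2.
Legal moves for White: none.
In check with no legal moves → checkmate.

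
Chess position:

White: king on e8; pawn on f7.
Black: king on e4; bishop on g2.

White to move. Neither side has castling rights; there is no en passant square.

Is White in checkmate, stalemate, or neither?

White to move; white king on e8.
In check: no.
Legal moves for White: Kf8, Kd8, Ke7, Kd7, f8=Q, f8=R, f8=B, f8=N.
White has 8 legal moves and is not in check → neither.

neither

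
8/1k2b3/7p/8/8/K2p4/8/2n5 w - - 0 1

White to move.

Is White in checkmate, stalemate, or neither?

White to move; white king on a3.
In check: yes, from the black bishop on e7.
Legal moves for White: Ka4, Kb2.
White is in check but has 2 legal moves → neither.

neither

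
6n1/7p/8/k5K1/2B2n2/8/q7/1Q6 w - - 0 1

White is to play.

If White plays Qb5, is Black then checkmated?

yes

After Qb5: black king on a5; in check: yes, from the white queen on b5.
King squares — a4: attacked by Qb5; b4: attacked by Qb5; b5: attacked by Bc4; a6: attacked by Qb5; b6: attacked by Qb5.
Black has no legal moves → checkmate.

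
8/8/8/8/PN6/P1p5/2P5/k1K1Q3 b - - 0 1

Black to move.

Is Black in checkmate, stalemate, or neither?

stalemate

Black to move; black king on a1.
In check: no.
King squares — b1: attacked by Kc1; a2: attacked by Nb4; b2: attacked by Kc1.
Legal moves for Black: none.
Not in check and no legal moves → stalemate.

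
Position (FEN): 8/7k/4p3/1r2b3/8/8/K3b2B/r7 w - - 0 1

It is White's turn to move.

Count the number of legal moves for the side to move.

0

White to move; king on a2.
In check: yes, from the black rook on a1.
Legal moves: none.
Count: 0.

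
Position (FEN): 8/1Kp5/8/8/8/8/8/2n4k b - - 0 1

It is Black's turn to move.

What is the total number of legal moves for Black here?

Black to move; king on h1.
In check: no.
Legal moves: Kh2, Kg2, Kg1, Nd3, Nb3, Ne2, Na2, c6, c5.
Count: 9.

9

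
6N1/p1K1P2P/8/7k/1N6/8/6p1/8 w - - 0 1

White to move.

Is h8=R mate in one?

no

After h8=R: black king on h5; in check: yes, from the white rook on h8.
Black has 3 legal replies: Kg6, Kg5, Kg4.
In check but a legal move exists → not checkmate.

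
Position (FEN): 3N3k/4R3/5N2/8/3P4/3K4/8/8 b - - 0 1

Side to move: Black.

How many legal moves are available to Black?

0

Black to move; king on h8.
In check: no.
Legal moves: none.
Count: 0.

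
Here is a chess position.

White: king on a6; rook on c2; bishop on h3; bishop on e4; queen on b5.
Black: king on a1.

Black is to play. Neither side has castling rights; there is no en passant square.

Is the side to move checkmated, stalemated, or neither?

stalemate

Black to move; black king on a1.
In check: no.
King squares — b1: attacked by Qb5; a2: attacked by Rc2; b2: attacked by Rc2.
Legal moves for Black: none.
Not in check and no legal moves → stalemate.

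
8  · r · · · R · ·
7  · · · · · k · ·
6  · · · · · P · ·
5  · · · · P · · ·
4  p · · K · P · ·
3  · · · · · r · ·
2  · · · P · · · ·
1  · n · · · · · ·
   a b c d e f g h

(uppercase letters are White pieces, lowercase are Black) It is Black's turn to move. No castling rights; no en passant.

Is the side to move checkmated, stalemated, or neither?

Black to move; black king on f7.
In check: yes, from the white rook on f8.
Legal moves for Black: Kxf8, Kg6, Ke6, Rxf8.
Black is in check but has 4 legal moves → neither.

neither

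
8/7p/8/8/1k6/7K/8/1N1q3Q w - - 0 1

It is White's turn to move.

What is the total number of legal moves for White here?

White to move; king on h3.
In check: no.
Legal moves: Kh4, Kg3, Kh2, Kg2, Qa8, Qb7+, Qc6, Qd5, Qe4+, Qf3, Qh2, Qg2, Qg1, Qf1, Qe1+, Qxd1, Nc3, Na3, Nd2.
Count: 19.

19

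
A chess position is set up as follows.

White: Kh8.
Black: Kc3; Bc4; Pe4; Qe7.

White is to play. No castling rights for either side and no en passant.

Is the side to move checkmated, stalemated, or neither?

stalemate

White to move; white king on h8.
In check: no.
King squares — g7: attacked by Qe7; h7: attacked by Qe7; g8: attacked by Bc4.
Legal moves for White: none.
Not in check and no legal moves → stalemate.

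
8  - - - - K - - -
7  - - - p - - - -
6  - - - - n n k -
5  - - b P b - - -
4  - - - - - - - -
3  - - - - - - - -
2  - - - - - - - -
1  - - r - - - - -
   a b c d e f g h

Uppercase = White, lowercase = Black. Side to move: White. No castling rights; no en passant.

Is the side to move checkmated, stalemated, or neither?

White to move; white king on e8.
In check: yes, from the black knight on f6.
King squares — d7: attacked by Nf6; e7: attacked by Bc5; f7: attacked by Kg6; d8: attacked by Ne6; f8: attacked by Bc5.
Legal moves for White: none.
In check with no legal moves → checkmate.

checkmate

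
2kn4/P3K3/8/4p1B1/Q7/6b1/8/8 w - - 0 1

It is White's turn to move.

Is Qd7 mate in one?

yes

After Qd7: black king on c8; in check: yes, from the white queen on d7.
King squares — b7: attacked by Qd7; c7: attacked by Qd7; d7: attacked by Ke7; b8: attacked by Pa7; d8: own knight.
Black has no legal moves → checkmate.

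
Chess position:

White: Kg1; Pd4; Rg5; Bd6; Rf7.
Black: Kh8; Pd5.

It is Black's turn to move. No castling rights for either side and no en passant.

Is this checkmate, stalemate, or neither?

stalemate

Black to move; black king on h8.
In check: no.
King squares — g7: attacked by Rg5; h7: attacked by Rf7; g8: attacked by Rg5.
Legal moves for Black: none.
Not in check and no legal moves → stalemate.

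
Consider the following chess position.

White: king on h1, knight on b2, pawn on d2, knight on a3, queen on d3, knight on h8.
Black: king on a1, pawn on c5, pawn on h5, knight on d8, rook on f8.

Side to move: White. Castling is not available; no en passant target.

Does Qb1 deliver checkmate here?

yes

After Qb1: black king on a1; in check: yes, from the white queen on b1.
King squares — b1: attacked by Na3; a2: attacked by Qb1; b2: attacked by Qb1.
Black has no legal moves → checkmate.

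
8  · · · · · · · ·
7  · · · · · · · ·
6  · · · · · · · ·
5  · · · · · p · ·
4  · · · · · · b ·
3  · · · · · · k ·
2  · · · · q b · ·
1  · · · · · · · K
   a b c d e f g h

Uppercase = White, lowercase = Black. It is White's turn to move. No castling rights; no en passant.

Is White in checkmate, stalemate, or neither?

stalemate

White to move; white king on h1.
In check: no.
King squares — g1: attacked by Bf2; g2: attacked by Kg3; h2: attacked by Kg3.
Legal moves for White: none.
Not in check and no legal moves → stalemate.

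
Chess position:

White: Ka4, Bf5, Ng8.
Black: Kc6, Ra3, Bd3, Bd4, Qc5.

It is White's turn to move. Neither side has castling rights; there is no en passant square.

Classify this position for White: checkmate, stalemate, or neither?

White to move; white king on a4.
In check: yes, from the black rook on a3.
King squares — a3: attacked by Qc5; b3: attacked by Ra3; b4: attacked by Qc5; a5: attacked by Ra3; b5: attacked by Bd3.
Legal moves for White: none.
In check with no legal moves → checkmate.

checkmate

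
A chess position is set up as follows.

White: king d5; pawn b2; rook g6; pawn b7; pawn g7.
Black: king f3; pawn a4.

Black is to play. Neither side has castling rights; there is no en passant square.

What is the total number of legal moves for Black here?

5

Black to move; king on f3.
In check: no.
Legal moves: Kf4, Ke3, Kf2, Ke2, a3.
Count: 5.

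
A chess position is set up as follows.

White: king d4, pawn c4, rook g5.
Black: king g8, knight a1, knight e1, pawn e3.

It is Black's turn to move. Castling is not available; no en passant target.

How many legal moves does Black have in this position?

4

Black to move; king on g8.
In check: yes, from the white rook on g5.
Legal moves: Kh8, Kf8, Kh7, Kf7.
Count: 4.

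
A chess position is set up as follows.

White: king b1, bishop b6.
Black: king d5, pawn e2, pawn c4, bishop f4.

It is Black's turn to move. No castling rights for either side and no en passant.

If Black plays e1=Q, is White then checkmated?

no

After e1=Q: white king on b1; in check: yes, from the black queen on e1.
White has 3 legal replies: Kc2, Kb2, Ka2.
In check but a legal move exists → not checkmate.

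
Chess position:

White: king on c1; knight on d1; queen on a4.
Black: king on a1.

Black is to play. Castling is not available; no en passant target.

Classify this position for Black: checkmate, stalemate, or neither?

Black to move; black king on a1.
In check: yes, from the white queen on a4.
King squares — b1: attacked by Kc1; a2: attacked by Qa4; b2: attacked by Kc1.
Legal moves for Black: none.
In check with no legal moves → checkmate.

checkmate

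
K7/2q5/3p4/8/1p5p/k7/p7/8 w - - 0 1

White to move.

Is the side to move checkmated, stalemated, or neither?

stalemate

White to move; white king on a8.
In check: no.
King squares — a7: attacked by Qc7; b7: attacked by Qc7; b8: attacked by Qc7.
Legal moves for White: none.
Not in check and no legal moves → stalemate.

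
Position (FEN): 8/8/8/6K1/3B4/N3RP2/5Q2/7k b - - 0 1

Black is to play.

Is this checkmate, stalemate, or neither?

stalemate

Black to move; black king on h1.
In check: no.
King squares — g1: attacked by Qf2; g2: attacked by Qf2; h2: attacked by Qf2.
Legal moves for Black: none.
Not in check and no legal moves → stalemate.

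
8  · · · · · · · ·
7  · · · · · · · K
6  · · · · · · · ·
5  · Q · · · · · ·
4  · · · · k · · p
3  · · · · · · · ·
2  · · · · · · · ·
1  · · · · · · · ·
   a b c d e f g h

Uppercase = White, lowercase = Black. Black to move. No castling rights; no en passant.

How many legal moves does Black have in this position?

5

Black to move; king on e4.
In check: no.
Legal moves: Kf4, Kd4, Kf3, Ke3, h3.
Count: 5.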